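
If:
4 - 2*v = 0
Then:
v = 2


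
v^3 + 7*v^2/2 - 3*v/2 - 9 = (v - 3/2)*(v + 2)*(v + 3)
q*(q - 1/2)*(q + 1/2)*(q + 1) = q^4 + q^3 - q^2/4 - q/4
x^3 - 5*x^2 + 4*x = x*(x - 4)*(x - 1)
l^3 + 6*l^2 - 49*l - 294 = (l - 7)*(l + 6)*(l + 7)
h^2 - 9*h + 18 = (h - 6)*(h - 3)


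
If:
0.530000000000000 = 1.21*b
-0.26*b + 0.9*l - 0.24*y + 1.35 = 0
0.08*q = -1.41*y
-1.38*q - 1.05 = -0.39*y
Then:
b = 0.44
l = -1.36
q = -0.75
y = 0.04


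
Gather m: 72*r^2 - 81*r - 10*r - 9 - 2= 72*r^2 - 91*r - 11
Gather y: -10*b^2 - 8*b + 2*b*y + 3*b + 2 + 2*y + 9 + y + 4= -10*b^2 - 5*b + y*(2*b + 3) + 15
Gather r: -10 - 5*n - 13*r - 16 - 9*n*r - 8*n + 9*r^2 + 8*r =-13*n + 9*r^2 + r*(-9*n - 5) - 26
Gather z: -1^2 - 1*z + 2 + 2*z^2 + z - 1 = 2*z^2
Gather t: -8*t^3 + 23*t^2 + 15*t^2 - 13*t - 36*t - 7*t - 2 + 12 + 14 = -8*t^3 + 38*t^2 - 56*t + 24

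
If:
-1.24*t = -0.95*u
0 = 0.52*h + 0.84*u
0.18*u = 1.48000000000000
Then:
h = -13.28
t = 6.30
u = 8.22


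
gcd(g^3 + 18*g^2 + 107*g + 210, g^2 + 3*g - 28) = g + 7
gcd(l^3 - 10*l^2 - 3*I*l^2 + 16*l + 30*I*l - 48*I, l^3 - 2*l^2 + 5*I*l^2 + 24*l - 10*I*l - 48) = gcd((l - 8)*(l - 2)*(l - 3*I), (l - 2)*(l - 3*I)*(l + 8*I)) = l^2 + l*(-2 - 3*I) + 6*I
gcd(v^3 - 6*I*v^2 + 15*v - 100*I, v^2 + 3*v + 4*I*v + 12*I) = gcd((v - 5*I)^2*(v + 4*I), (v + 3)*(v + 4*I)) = v + 4*I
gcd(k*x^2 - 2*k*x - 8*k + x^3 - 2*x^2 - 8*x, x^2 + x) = 1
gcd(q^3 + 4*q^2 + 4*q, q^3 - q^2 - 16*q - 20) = q^2 + 4*q + 4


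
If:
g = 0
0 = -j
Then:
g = 0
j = 0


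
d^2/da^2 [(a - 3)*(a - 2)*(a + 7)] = 6*a + 4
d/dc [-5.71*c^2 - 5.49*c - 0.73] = -11.42*c - 5.49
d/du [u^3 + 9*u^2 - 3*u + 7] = 3*u^2 + 18*u - 3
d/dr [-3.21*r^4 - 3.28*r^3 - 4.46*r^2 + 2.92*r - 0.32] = -12.84*r^3 - 9.84*r^2 - 8.92*r + 2.92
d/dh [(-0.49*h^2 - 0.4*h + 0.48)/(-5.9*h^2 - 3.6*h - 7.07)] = (-0.596000000000001*h^2 + 12.5926*h + 4.556)/(34.81*h^4 + 42.48*h^3 + 96.386*h^2 + 50.904*h + 49.9849)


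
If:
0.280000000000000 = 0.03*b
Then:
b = 9.33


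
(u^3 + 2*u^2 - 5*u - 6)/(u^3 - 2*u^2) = 1 + 4/u + 3/u^2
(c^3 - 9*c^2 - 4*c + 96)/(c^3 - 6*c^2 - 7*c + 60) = (c - 8)/(c - 5)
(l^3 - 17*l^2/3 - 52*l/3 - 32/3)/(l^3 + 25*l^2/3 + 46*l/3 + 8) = (l - 8)/(l + 6)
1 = 1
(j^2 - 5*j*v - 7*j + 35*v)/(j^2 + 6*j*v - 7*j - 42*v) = (j - 5*v)/(j + 6*v)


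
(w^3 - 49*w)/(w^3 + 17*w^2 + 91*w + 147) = w*(w - 7)/(w^2 + 10*w + 21)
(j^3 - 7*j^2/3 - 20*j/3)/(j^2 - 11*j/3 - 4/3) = j*(3*j + 5)/(3*j + 1)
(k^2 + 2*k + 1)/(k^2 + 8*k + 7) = (k + 1)/(k + 7)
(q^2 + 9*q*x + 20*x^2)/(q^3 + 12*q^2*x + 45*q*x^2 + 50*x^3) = (q + 4*x)/(q^2 + 7*q*x + 10*x^2)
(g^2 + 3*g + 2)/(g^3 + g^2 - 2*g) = (g + 1)/(g*(g - 1))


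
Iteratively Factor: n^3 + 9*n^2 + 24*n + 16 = (n + 1)*(n^2 + 8*n + 16) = (n + 1)*(n + 4)*(n + 4)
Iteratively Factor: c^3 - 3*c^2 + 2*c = (c - 2)*(c^2 - c) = c*(c - 2)*(c - 1)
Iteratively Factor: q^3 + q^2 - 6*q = (q - 2)*(q^2 + 3*q) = (q - 2)*(q + 3)*(q)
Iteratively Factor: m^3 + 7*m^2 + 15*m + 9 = (m + 3)*(m^2 + 4*m + 3) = (m + 3)^2*(m + 1)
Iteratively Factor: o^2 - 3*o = (o)*(o - 3)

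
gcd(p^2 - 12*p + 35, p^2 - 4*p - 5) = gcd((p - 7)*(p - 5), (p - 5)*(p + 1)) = p - 5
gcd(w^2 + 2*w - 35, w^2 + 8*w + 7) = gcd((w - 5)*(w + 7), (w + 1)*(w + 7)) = w + 7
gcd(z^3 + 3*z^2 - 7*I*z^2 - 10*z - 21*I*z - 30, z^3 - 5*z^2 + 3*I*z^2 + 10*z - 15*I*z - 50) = z - 2*I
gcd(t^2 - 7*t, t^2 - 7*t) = t^2 - 7*t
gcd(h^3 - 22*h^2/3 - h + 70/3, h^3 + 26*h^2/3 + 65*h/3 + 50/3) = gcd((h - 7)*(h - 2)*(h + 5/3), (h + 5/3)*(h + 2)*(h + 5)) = h + 5/3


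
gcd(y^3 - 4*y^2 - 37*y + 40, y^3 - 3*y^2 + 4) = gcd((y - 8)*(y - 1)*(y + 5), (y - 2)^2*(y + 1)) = 1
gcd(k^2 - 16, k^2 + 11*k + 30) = 1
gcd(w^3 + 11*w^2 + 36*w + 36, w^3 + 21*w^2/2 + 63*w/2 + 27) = w^2 + 9*w + 18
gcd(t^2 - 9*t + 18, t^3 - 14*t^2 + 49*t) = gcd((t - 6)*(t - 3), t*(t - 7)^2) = 1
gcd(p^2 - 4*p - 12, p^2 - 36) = p - 6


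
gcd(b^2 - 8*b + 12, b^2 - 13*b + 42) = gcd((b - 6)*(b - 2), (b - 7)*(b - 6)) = b - 6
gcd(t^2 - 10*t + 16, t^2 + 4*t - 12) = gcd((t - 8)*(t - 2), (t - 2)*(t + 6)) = t - 2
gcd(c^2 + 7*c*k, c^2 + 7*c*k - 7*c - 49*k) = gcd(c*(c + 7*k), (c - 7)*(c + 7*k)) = c + 7*k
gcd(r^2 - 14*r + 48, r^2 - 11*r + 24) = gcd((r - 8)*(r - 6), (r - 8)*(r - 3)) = r - 8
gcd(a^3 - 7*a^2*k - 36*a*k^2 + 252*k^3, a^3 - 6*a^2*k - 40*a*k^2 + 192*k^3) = a + 6*k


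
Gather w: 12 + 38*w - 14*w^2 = -14*w^2 + 38*w + 12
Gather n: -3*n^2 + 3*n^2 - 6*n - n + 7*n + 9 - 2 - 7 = 0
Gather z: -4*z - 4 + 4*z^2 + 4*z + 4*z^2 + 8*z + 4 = 8*z^2 + 8*z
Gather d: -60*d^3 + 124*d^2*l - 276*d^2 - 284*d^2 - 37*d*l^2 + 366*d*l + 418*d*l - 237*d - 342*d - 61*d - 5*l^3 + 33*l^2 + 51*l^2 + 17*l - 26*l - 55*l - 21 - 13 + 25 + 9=-60*d^3 + d^2*(124*l - 560) + d*(-37*l^2 + 784*l - 640) - 5*l^3 + 84*l^2 - 64*l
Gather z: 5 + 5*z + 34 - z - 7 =4*z + 32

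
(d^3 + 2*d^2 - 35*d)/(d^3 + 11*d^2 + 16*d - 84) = d*(d - 5)/(d^2 + 4*d - 12)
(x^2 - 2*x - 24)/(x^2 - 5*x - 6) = (x + 4)/(x + 1)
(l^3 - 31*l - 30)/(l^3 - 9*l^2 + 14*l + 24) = (l + 5)/(l - 4)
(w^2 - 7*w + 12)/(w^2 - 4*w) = (w - 3)/w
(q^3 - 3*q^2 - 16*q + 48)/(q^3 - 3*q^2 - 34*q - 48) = (-q^3 + 3*q^2 + 16*q - 48)/(-q^3 + 3*q^2 + 34*q + 48)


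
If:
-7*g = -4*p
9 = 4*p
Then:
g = 9/7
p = 9/4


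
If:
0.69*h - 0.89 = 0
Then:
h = 1.29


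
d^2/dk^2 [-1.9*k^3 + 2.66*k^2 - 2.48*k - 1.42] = 5.32 - 11.4*k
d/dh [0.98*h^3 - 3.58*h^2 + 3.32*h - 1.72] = 2.94*h^2 - 7.16*h + 3.32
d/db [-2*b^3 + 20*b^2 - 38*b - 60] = -6*b^2 + 40*b - 38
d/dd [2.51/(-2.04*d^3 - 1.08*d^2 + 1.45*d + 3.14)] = (15.3612*d^2 + 5.4216*d - 3.6395)/(2.04*d^3 + 1.08*d^2 - 1.45*d - 3.14)^2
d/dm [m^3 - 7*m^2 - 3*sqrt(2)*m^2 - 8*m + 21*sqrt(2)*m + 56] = 3*m^2 - 14*m - 6*sqrt(2)*m - 8 + 21*sqrt(2)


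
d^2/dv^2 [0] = 0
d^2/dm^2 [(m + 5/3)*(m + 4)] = 2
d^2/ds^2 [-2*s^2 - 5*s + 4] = -4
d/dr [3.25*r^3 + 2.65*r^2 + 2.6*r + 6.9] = 9.75*r^2 + 5.3*r + 2.6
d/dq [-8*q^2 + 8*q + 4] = 8 - 16*q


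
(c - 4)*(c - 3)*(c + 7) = c^3 - 37*c + 84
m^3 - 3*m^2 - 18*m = m*(m - 6)*(m + 3)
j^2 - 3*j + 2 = (j - 2)*(j - 1)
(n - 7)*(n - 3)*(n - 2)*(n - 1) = n^4 - 13*n^3 + 53*n^2 - 83*n + 42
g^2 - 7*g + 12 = (g - 4)*(g - 3)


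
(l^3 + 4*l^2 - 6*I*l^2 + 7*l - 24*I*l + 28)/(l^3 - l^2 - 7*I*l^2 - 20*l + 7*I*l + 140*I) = (l + I)/(l - 5)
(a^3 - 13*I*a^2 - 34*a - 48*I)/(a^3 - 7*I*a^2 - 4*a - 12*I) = (a - 8*I)/(a - 2*I)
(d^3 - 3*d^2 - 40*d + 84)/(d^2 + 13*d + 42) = (d^2 - 9*d + 14)/(d + 7)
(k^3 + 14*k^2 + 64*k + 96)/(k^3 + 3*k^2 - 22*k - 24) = (k^2 + 8*k + 16)/(k^2 - 3*k - 4)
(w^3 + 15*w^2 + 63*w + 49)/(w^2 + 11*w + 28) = (w^2 + 8*w + 7)/(w + 4)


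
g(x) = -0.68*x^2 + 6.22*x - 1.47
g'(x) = 6.22 - 1.36*x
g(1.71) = 7.18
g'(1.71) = 3.89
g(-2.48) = -21.08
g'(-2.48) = 9.59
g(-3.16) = -27.92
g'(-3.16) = 10.52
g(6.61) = 9.93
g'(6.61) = -2.77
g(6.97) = 8.85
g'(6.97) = -3.26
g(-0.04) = -1.72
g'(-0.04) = 6.27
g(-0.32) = -3.53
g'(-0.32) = 6.66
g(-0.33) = -3.60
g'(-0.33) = 6.67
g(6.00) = 11.37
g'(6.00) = -1.94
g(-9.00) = -112.53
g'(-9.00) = 18.46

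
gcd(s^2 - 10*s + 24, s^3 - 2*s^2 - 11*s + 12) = s - 4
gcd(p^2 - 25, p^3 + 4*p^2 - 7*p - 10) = p + 5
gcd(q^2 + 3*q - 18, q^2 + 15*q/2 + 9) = q + 6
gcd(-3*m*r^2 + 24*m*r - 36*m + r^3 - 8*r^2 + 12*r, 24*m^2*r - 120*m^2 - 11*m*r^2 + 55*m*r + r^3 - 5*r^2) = -3*m + r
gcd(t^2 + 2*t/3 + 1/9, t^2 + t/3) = t + 1/3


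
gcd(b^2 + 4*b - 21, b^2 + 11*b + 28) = b + 7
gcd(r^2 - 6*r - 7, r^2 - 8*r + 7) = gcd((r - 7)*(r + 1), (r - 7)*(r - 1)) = r - 7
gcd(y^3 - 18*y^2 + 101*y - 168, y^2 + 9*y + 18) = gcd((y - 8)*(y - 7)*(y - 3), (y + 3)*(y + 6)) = 1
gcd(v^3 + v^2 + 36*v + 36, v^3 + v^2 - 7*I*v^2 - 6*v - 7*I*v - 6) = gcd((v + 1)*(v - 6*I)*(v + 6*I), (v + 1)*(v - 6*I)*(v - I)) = v^2 + v*(1 - 6*I) - 6*I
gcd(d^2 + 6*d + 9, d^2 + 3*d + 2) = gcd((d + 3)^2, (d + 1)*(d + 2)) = 1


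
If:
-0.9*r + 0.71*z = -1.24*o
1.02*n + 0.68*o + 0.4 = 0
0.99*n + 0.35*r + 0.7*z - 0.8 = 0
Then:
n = 4.06372549019608 - 3.66041666666667*z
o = 5.490625*z - 6.68382352941176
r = 8.35375*z - 9.20882352941176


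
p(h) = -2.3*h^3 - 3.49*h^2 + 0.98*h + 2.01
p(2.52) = -54.49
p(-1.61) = 0.98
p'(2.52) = -60.43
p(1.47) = -11.40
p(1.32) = -8.07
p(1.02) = -3.06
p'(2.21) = -48.15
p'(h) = -6.9*h^2 - 6.98*h + 0.98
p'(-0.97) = 1.26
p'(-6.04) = -208.58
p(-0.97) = -0.13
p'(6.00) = -289.30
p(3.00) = -88.56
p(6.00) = -614.55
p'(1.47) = -24.19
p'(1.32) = -20.26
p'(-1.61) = -5.67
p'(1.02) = -13.32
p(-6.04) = 375.57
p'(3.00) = -82.06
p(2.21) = -37.70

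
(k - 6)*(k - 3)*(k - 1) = k^3 - 10*k^2 + 27*k - 18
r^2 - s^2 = (r - s)*(r + s)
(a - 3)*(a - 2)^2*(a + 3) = a^4 - 4*a^3 - 5*a^2 + 36*a - 36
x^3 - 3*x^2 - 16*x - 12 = (x - 6)*(x + 1)*(x + 2)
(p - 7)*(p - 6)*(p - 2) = p^3 - 15*p^2 + 68*p - 84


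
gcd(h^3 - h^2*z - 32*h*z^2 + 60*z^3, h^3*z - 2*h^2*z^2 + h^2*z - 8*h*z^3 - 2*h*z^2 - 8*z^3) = 1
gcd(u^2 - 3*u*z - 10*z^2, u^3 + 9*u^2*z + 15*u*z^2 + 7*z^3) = 1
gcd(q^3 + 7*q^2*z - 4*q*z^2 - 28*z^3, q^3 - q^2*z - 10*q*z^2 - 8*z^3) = q + 2*z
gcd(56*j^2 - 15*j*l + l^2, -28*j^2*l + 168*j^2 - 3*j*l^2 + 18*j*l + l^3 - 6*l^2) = 7*j - l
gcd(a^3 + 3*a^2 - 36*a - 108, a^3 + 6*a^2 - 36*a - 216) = a^2 - 36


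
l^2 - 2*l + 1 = (l - 1)^2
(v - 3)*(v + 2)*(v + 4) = v^3 + 3*v^2 - 10*v - 24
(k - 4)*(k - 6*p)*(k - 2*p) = k^3 - 8*k^2*p - 4*k^2 + 12*k*p^2 + 32*k*p - 48*p^2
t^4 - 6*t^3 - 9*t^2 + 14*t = t*(t - 7)*(t - 1)*(t + 2)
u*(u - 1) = u^2 - u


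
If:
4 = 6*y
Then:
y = 2/3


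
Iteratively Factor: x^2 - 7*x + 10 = (x - 5)*(x - 2)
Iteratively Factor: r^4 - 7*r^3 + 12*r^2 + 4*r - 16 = (r - 4)*(r^3 - 3*r^2 + 4) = (r - 4)*(r - 2)*(r^2 - r - 2) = (r - 4)*(r - 2)^2*(r + 1)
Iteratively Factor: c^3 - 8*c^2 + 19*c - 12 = (c - 4)*(c^2 - 4*c + 3) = (c - 4)*(c - 1)*(c - 3)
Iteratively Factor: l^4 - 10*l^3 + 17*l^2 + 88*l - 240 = (l - 4)*(l^3 - 6*l^2 - 7*l + 60) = (l - 5)*(l - 4)*(l^2 - l - 12) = (l - 5)*(l - 4)^2*(l + 3)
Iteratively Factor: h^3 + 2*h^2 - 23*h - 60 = (h + 4)*(h^2 - 2*h - 15) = (h + 3)*(h + 4)*(h - 5)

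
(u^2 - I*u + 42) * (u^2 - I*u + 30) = u^4 - 2*I*u^3 + 71*u^2 - 72*I*u + 1260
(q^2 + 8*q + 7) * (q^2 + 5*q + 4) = q^4 + 13*q^3 + 51*q^2 + 67*q + 28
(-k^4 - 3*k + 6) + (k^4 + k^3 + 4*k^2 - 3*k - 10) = k^3 + 4*k^2 - 6*k - 4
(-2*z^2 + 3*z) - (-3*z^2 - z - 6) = z^2 + 4*z + 6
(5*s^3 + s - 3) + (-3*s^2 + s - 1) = 5*s^3 - 3*s^2 + 2*s - 4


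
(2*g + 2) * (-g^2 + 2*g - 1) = -2*g^3 + 2*g^2 + 2*g - 2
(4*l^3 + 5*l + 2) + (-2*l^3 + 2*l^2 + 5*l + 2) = 2*l^3 + 2*l^2 + 10*l + 4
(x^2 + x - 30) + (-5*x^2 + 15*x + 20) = -4*x^2 + 16*x - 10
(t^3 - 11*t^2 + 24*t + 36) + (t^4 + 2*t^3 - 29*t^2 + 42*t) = t^4 + 3*t^3 - 40*t^2 + 66*t + 36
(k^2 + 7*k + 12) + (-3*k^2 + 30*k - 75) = -2*k^2 + 37*k - 63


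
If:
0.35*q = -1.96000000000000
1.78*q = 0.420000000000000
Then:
No Solution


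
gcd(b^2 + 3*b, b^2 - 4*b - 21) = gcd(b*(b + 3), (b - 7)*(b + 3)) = b + 3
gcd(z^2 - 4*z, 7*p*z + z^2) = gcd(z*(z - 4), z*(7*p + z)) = z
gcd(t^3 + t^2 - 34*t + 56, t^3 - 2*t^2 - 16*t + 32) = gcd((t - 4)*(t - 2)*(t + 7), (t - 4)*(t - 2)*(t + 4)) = t^2 - 6*t + 8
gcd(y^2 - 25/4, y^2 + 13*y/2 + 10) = y + 5/2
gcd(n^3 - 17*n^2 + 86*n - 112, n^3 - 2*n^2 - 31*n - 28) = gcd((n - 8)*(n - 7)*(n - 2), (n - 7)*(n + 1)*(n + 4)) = n - 7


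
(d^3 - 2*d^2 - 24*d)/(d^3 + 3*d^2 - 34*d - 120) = d/(d + 5)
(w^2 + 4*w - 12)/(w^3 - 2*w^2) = (w + 6)/w^2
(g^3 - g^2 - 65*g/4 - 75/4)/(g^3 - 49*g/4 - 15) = (g - 5)/(g - 4)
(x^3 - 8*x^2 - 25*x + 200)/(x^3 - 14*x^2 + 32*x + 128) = (x^2 - 25)/(x^2 - 6*x - 16)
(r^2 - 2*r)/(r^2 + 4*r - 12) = r/(r + 6)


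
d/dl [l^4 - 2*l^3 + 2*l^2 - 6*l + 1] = 4*l^3 - 6*l^2 + 4*l - 6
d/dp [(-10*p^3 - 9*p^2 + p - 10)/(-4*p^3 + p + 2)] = 3*(-12*p^4 - 4*p^3 - 63*p^2 - 12*p + 4)/(16*p^6 - 8*p^4 - 16*p^3 + p^2 + 4*p + 4)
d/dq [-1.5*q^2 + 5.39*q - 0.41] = 5.39 - 3.0*q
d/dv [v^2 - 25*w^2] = 2*v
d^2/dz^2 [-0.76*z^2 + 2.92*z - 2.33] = -1.52000000000000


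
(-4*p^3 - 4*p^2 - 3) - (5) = -4*p^3 - 4*p^2 - 8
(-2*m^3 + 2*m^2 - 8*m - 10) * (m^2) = -2*m^5 + 2*m^4 - 8*m^3 - 10*m^2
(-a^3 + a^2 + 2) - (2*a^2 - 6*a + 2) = -a^3 - a^2 + 6*a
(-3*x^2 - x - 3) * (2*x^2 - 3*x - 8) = -6*x^4 + 7*x^3 + 21*x^2 + 17*x + 24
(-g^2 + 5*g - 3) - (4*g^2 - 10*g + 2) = -5*g^2 + 15*g - 5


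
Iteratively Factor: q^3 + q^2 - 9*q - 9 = (q + 3)*(q^2 - 2*q - 3) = (q - 3)*(q + 3)*(q + 1)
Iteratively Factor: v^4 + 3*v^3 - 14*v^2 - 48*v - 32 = (v + 2)*(v^3 + v^2 - 16*v - 16) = (v + 2)*(v + 4)*(v^2 - 3*v - 4) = (v - 4)*(v + 2)*(v + 4)*(v + 1)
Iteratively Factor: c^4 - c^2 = (c - 1)*(c^3 + c^2) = c*(c - 1)*(c^2 + c) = c*(c - 1)*(c + 1)*(c)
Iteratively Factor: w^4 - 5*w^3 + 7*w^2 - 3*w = (w - 1)*(w^3 - 4*w^2 + 3*w) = (w - 3)*(w - 1)*(w^2 - w) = w*(w - 3)*(w - 1)*(w - 1)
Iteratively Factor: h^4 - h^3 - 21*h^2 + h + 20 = (h + 4)*(h^3 - 5*h^2 - h + 5) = (h - 5)*(h + 4)*(h^2 - 1) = (h - 5)*(h - 1)*(h + 4)*(h + 1)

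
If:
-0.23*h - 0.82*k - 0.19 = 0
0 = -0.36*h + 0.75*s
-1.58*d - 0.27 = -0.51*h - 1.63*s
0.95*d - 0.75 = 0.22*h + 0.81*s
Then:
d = 4.26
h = 5.42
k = -1.75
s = 2.60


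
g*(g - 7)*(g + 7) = g^3 - 49*g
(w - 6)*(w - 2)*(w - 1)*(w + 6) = w^4 - 3*w^3 - 34*w^2 + 108*w - 72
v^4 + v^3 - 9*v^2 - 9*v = v*(v - 3)*(v + 1)*(v + 3)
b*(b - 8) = b^2 - 8*b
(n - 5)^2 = n^2 - 10*n + 25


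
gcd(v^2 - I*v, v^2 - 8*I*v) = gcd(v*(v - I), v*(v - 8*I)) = v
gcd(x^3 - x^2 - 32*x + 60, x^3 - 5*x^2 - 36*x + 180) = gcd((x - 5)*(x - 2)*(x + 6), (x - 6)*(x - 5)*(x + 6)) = x^2 + x - 30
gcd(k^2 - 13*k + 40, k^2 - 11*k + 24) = k - 8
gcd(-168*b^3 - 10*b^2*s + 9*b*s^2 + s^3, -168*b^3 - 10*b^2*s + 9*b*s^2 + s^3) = -168*b^3 - 10*b^2*s + 9*b*s^2 + s^3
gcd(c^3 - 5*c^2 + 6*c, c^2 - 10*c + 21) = c - 3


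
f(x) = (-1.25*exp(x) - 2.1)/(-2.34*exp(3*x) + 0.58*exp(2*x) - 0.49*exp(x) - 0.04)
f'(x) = (-1.25*exp(x) - 2.1)*(7.02*exp(3*x) - 1.16*exp(2*x) + 0.49*exp(x))/(-2.34*exp(3*x) + 0.58*exp(2*x) - 0.49*exp(x) - 0.04)^2 - 1.25*exp(x)/(-2.34*exp(3*x) + 0.58*exp(2*x) - 0.49*exp(x) - 0.04) = (-5.85*exp(3*x) - 14.017*exp(2*x) + 2.436*exp(x) - 0.979)*exp(x)/(5.4756*exp(6*x) - 2.7144*exp(5*x) + 2.6296*exp(4*x) - 0.3812*exp(3*x) + 0.1937*exp(2*x) + 0.0392*exp(x) + 0.0016)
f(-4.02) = 43.65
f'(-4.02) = -7.14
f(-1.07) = 10.79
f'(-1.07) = -12.68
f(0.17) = 0.97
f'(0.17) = -2.38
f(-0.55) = 4.87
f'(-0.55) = -9.23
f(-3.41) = 38.48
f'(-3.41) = -9.75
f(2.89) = 0.00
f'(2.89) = -0.00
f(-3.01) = 34.30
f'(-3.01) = -11.09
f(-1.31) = 13.85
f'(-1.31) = -12.70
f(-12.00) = 52.50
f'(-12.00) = 0.00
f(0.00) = 1.46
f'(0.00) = -3.51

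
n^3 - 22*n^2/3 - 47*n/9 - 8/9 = (n - 8)*(n + 1/3)^2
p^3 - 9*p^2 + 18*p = p*(p - 6)*(p - 3)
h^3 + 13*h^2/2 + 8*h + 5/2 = (h + 1/2)*(h + 1)*(h + 5)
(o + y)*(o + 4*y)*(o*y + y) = o^3*y + 5*o^2*y^2 + o^2*y + 4*o*y^3 + 5*o*y^2 + 4*y^3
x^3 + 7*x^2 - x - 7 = (x - 1)*(x + 1)*(x + 7)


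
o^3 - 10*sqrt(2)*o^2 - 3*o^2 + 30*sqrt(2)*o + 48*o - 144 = (o - 3)*(o - 6*sqrt(2))*(o - 4*sqrt(2))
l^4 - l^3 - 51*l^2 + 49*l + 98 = (l - 7)*(l - 2)*(l + 1)*(l + 7)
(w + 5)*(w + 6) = w^2 + 11*w + 30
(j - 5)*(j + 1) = j^2 - 4*j - 5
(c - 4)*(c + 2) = c^2 - 2*c - 8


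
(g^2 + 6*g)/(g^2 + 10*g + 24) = g/(g + 4)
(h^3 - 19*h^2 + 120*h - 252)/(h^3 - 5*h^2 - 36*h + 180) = (h^2 - 13*h + 42)/(h^2 + h - 30)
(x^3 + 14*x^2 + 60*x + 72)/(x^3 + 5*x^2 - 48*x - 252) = (x + 2)/(x - 7)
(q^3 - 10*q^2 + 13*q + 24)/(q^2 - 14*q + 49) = (q^3 - 10*q^2 + 13*q + 24)/(q^2 - 14*q + 49)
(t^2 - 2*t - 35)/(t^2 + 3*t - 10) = (t - 7)/(t - 2)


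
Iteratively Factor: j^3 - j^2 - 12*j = (j)*(j^2 - j - 12) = j*(j - 4)*(j + 3)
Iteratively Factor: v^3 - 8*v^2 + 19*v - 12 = (v - 1)*(v^2 - 7*v + 12) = (v - 3)*(v - 1)*(v - 4)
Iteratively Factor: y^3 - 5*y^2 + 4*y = (y - 1)*(y^2 - 4*y) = y*(y - 1)*(y - 4)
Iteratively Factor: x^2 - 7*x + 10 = (x - 5)*(x - 2)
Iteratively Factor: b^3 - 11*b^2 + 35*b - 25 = (b - 5)*(b^2 - 6*b + 5) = (b - 5)*(b - 1)*(b - 5)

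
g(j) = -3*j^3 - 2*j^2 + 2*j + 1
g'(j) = -9*j^2 - 4*j + 2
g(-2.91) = 52.17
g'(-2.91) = -62.57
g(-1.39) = 2.41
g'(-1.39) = -9.83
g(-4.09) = 164.62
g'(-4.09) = -132.19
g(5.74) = -620.77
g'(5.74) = -317.49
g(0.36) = 1.32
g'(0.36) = -0.61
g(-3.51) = 99.07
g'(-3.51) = -94.84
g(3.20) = -111.38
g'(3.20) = -102.96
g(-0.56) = -0.22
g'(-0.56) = 1.42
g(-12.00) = 4873.00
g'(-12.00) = -1246.00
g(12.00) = -5447.00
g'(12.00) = -1342.00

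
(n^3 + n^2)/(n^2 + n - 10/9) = 9*n^2*(n + 1)/(9*n^2 + 9*n - 10)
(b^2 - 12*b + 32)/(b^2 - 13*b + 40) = (b - 4)/(b - 5)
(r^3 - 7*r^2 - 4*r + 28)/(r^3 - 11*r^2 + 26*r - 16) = (r^2 - 5*r - 14)/(r^2 - 9*r + 8)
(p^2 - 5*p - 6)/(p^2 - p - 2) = (p - 6)/(p - 2)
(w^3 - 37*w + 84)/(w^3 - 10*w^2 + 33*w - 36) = (w + 7)/(w - 3)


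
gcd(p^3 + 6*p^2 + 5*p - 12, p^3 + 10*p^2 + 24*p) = p + 4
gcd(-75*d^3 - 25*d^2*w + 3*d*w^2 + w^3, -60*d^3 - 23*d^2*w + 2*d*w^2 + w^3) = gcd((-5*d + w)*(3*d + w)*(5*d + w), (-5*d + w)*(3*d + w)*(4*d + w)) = -15*d^2 - 2*d*w + w^2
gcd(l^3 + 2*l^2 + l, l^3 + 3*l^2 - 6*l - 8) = l + 1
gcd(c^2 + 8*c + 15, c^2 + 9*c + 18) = c + 3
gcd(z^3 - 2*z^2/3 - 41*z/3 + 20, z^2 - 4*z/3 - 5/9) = z - 5/3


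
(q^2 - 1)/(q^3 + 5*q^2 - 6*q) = (q + 1)/(q*(q + 6))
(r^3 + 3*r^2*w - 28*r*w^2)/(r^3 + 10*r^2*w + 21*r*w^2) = (r - 4*w)/(r + 3*w)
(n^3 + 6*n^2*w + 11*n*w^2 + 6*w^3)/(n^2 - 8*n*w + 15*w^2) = (n^3 + 6*n^2*w + 11*n*w^2 + 6*w^3)/(n^2 - 8*n*w + 15*w^2)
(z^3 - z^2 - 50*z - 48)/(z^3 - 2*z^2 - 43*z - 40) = (z + 6)/(z + 5)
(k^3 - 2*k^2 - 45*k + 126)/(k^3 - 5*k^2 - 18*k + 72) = (k + 7)/(k + 4)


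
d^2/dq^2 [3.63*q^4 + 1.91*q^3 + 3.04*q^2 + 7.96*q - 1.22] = 43.56*q^2 + 11.46*q + 6.08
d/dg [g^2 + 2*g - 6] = 2*g + 2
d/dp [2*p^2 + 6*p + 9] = 4*p + 6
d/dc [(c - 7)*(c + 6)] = 2*c - 1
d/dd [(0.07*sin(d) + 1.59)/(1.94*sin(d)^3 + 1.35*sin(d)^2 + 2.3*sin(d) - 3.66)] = (-4.4967*sin(d) + 0.0679*sin(3*d) + 4.67415*cos(2*d) - 8.58735)*cos(d)/(1.94*sin(d)^3 + 1.35*sin(d)^2 + 2.3*sin(d) - 3.66)^2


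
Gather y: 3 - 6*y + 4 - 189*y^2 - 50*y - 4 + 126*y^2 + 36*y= -63*y^2 - 20*y + 3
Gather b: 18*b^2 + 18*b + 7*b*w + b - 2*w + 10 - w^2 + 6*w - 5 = 18*b^2 + b*(7*w + 19) - w^2 + 4*w + 5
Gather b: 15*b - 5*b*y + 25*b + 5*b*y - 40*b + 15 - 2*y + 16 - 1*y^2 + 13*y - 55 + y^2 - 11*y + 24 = 0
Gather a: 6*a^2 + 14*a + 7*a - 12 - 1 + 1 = 6*a^2 + 21*a - 12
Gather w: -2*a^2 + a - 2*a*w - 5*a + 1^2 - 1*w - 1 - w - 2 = -2*a^2 - 4*a + w*(-2*a - 2) - 2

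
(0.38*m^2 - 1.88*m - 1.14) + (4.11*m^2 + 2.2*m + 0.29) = 4.49*m^2 + 0.32*m - 0.85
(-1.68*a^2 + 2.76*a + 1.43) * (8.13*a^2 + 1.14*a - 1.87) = -13.6584*a^4 + 20.5236*a^3 + 17.9139*a^2 - 3.531*a - 2.6741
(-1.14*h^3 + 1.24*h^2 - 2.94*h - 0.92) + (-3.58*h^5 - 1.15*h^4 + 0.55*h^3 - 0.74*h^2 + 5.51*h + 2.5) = -3.58*h^5 - 1.15*h^4 - 0.59*h^3 + 0.5*h^2 + 2.57*h + 1.58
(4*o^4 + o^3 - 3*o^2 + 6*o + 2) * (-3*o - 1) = -12*o^5 - 7*o^4 + 8*o^3 - 15*o^2 - 12*o - 2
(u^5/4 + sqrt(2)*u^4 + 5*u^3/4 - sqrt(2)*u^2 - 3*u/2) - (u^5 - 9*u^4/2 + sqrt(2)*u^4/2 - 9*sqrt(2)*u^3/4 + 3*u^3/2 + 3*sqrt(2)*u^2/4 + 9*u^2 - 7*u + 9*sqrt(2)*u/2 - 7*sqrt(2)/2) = -3*u^5/4 + sqrt(2)*u^4/2 + 9*u^4/2 - u^3/4 + 9*sqrt(2)*u^3/4 - 9*u^2 - 7*sqrt(2)*u^2/4 - 9*sqrt(2)*u/2 + 11*u/2 + 7*sqrt(2)/2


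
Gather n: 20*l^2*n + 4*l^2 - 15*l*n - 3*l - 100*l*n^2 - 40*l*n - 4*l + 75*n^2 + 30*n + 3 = 4*l^2 - 7*l + n^2*(75 - 100*l) + n*(20*l^2 - 55*l + 30) + 3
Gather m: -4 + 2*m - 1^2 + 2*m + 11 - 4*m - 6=0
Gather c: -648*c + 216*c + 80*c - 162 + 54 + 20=-352*c - 88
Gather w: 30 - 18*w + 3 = 33 - 18*w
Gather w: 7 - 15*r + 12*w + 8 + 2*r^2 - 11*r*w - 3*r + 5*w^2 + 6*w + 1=2*r^2 - 18*r + 5*w^2 + w*(18 - 11*r) + 16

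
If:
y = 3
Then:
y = 3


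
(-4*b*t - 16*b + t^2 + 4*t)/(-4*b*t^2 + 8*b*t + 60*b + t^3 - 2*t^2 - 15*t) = (t + 4)/(t^2 - 2*t - 15)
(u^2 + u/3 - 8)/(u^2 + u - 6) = (u - 8/3)/(u - 2)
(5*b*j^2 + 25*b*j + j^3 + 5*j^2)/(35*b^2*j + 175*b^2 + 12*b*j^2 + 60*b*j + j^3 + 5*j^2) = j/(7*b + j)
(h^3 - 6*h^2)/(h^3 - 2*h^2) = (h - 6)/(h - 2)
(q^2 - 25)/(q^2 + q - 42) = (q^2 - 25)/(q^2 + q - 42)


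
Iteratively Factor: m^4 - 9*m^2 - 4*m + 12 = (m + 2)*(m^3 - 2*m^2 - 5*m + 6) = (m - 3)*(m + 2)*(m^2 + m - 2) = (m - 3)*(m - 1)*(m + 2)*(m + 2)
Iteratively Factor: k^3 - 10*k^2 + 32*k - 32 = (k - 4)*(k^2 - 6*k + 8) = (k - 4)*(k - 2)*(k - 4)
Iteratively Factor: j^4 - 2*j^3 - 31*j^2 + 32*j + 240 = (j + 3)*(j^3 - 5*j^2 - 16*j + 80) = (j - 4)*(j + 3)*(j^2 - j - 20) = (j - 5)*(j - 4)*(j + 3)*(j + 4)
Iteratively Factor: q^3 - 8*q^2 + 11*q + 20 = (q - 4)*(q^2 - 4*q - 5) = (q - 4)*(q + 1)*(q - 5)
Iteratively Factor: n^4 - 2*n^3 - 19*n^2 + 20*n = (n - 1)*(n^3 - n^2 - 20*n) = n*(n - 1)*(n^2 - n - 20) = n*(n - 5)*(n - 1)*(n + 4)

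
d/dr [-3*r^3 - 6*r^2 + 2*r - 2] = -9*r^2 - 12*r + 2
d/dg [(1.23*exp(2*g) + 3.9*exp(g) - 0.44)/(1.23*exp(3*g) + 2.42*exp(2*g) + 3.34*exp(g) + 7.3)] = (-1.5129*exp(4*g) - 9.594*exp(3*g) - 3.7062*exp(2*g) + 20.0876*exp(g) + 29.9396)*exp(g)/(1.5129*exp(6*g) + 5.9532*exp(5*g) + 14.0728*exp(4*g) + 34.1236*exp(3*g) + 46.4876*exp(2*g) + 48.764*exp(g) + 53.29)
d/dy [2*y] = 2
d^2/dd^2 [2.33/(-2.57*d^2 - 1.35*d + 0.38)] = (30.778834*d^2 + 16.16787*d - 2.33*(5.14*d + 1.35)*(10.28*d + 2.7) - 4.550956)/(2.57*d^2 + 1.35*d - 0.38)^3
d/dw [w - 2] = 1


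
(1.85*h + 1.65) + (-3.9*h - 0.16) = 1.49 - 2.05*h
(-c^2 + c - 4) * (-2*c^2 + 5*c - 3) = 2*c^4 - 7*c^3 + 16*c^2 - 23*c + 12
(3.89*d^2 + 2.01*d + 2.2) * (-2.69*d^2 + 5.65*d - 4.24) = -10.4641*d^4 + 16.5716*d^3 - 11.0551*d^2 + 3.9076*d - 9.328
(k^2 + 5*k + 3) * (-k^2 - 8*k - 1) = -k^4 - 13*k^3 - 44*k^2 - 29*k - 3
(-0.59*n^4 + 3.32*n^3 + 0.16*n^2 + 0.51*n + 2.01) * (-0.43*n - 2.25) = 0.2537*n^5 - 0.1001*n^4 - 7.5388*n^3 - 0.5793*n^2 - 2.0118*n - 4.5225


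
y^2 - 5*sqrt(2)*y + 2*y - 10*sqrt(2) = (y + 2)*(y - 5*sqrt(2))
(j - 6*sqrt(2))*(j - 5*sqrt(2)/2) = j^2 - 17*sqrt(2)*j/2 + 30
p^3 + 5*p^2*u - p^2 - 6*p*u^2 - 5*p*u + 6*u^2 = (p - 1)*(p - u)*(p + 6*u)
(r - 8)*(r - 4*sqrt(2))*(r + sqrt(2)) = r^3 - 8*r^2 - 3*sqrt(2)*r^2 - 8*r + 24*sqrt(2)*r + 64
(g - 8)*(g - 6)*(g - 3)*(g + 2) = g^4 - 15*g^3 + 56*g^2 + 36*g - 288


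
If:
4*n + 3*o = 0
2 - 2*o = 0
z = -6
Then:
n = -3/4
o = 1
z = -6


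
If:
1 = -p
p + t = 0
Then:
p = -1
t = 1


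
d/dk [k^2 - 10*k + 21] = 2*k - 10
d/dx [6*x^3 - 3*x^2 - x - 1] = 18*x^2 - 6*x - 1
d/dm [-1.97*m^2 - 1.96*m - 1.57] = -3.94*m - 1.96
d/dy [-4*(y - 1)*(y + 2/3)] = 4/3 - 8*y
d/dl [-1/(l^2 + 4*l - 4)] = 2*(l + 2)/(l^2 + 4*l - 4)^2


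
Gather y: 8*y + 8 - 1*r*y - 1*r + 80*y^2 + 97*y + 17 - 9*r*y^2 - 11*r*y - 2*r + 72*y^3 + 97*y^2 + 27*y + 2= -3*r + 72*y^3 + y^2*(177 - 9*r) + y*(132 - 12*r) + 27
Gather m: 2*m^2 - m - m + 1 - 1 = 2*m^2 - 2*m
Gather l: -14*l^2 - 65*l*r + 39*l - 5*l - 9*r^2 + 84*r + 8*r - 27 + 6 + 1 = -14*l^2 + l*(34 - 65*r) - 9*r^2 + 92*r - 20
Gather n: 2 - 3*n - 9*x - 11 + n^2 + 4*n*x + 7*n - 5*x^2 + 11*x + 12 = n^2 + n*(4*x + 4) - 5*x^2 + 2*x + 3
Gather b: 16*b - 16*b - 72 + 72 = 0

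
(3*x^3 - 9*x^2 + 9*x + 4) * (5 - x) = -3*x^4 + 24*x^3 - 54*x^2 + 41*x + 20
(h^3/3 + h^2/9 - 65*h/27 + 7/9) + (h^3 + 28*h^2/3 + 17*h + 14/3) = 4*h^3/3 + 85*h^2/9 + 394*h/27 + 49/9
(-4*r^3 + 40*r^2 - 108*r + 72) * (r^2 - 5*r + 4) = -4*r^5 + 60*r^4 - 324*r^3 + 772*r^2 - 792*r + 288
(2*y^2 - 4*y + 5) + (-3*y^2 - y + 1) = -y^2 - 5*y + 6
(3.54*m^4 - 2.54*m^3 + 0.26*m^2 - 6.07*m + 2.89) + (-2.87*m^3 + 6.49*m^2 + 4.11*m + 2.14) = 3.54*m^4 - 5.41*m^3 + 6.75*m^2 - 1.96*m + 5.03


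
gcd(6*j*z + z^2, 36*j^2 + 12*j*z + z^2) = 6*j + z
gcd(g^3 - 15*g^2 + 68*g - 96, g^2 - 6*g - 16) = g - 8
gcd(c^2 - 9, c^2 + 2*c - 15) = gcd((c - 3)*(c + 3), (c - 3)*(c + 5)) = c - 3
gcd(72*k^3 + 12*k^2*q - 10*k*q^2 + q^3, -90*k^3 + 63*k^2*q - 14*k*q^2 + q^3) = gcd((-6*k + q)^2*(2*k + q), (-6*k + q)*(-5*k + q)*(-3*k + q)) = -6*k + q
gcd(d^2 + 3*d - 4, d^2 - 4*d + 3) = d - 1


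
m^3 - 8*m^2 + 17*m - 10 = (m - 5)*(m - 2)*(m - 1)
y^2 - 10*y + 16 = (y - 8)*(y - 2)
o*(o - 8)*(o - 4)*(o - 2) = o^4 - 14*o^3 + 56*o^2 - 64*o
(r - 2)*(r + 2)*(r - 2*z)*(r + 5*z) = r^4 + 3*r^3*z - 10*r^2*z^2 - 4*r^2 - 12*r*z + 40*z^2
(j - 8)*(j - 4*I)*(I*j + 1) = I*j^3 + 5*j^2 - 8*I*j^2 - 40*j - 4*I*j + 32*I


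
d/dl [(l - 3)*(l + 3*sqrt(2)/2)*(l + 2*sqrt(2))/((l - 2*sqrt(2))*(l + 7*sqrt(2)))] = (l^4 + 10*sqrt(2)*l^3 - 55*l^2 - 9*sqrt(2)*l^2/2 - 196*sqrt(2)*l + 204*l - 168 + 384*sqrt(2))/(l^4 + 10*sqrt(2)*l^3 - 6*l^2 - 280*sqrt(2)*l + 784)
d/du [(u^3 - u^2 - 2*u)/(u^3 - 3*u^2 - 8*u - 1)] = (-2*u^4 - 12*u^3 - u^2 + 2*u + 2)/(u^6 - 6*u^5 - 7*u^4 + 46*u^3 + 70*u^2 + 16*u + 1)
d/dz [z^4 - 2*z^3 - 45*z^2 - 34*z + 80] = 4*z^3 - 6*z^2 - 90*z - 34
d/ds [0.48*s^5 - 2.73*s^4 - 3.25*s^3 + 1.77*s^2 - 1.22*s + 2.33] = 2.4*s^4 - 10.92*s^3 - 9.75*s^2 + 3.54*s - 1.22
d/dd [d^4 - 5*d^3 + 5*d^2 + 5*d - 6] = 4*d^3 - 15*d^2 + 10*d + 5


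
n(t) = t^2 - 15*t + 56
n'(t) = 2*t - 15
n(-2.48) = 99.35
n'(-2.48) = -19.96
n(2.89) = 21.00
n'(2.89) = -9.22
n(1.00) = 42.00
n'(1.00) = -13.00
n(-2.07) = 91.33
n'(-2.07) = -19.14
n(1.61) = 34.44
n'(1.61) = -11.78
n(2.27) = 27.10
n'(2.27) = -10.46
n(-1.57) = 82.01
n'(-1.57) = -18.14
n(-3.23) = 114.88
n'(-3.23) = -21.46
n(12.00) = 20.00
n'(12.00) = 9.00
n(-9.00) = 272.00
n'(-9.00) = -33.00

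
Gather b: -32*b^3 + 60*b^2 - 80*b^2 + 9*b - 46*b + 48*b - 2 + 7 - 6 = -32*b^3 - 20*b^2 + 11*b - 1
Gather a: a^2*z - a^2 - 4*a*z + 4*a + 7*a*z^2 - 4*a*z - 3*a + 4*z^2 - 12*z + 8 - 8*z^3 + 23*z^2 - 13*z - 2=a^2*(z - 1) + a*(7*z^2 - 8*z + 1) - 8*z^3 + 27*z^2 - 25*z + 6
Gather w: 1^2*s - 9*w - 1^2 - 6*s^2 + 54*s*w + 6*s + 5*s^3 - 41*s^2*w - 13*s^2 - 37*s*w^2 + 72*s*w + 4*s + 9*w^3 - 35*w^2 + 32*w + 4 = 5*s^3 - 19*s^2 + 11*s + 9*w^3 + w^2*(-37*s - 35) + w*(-41*s^2 + 126*s + 23) + 3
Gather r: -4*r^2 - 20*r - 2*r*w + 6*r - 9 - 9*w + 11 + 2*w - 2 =-4*r^2 + r*(-2*w - 14) - 7*w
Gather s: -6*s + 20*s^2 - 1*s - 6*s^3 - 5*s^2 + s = -6*s^3 + 15*s^2 - 6*s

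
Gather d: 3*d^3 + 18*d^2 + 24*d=3*d^3 + 18*d^2 + 24*d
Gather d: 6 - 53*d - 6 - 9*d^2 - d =-9*d^2 - 54*d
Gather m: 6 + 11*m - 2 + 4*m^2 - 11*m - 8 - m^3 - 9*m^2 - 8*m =-m^3 - 5*m^2 - 8*m - 4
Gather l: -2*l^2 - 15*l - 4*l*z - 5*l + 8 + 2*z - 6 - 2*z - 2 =-2*l^2 + l*(-4*z - 20)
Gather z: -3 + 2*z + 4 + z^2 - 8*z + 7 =z^2 - 6*z + 8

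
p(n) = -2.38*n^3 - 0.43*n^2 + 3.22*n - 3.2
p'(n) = -7.14*n^2 - 0.86*n + 3.22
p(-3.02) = 48.71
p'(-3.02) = -59.30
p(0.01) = -3.17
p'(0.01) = 3.21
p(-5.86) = 442.09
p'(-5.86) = -236.93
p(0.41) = -2.12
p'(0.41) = 1.67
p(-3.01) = 48.12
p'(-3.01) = -58.88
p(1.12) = -3.48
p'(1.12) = -6.70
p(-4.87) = 245.81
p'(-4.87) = -161.93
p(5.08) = -309.95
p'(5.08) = -185.41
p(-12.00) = 4008.88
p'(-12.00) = -1014.62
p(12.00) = -4139.12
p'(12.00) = -1035.26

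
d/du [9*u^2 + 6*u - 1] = 18*u + 6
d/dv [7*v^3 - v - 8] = 21*v^2 - 1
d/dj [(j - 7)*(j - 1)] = 2*j - 8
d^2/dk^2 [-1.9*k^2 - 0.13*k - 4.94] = -3.80000000000000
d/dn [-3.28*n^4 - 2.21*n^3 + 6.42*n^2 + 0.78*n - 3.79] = -13.12*n^3 - 6.63*n^2 + 12.84*n + 0.78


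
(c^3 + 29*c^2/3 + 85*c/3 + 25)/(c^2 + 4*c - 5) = (c^2 + 14*c/3 + 5)/(c - 1)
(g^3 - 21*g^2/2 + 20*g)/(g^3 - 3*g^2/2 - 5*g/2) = (g - 8)/(g + 1)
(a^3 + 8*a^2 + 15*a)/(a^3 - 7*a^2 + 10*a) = (a^2 + 8*a + 15)/(a^2 - 7*a + 10)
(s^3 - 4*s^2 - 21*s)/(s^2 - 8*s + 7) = s*(s + 3)/(s - 1)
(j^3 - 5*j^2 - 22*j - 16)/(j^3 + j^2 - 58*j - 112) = (j + 1)/(j + 7)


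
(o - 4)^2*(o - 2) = o^3 - 10*o^2 + 32*o - 32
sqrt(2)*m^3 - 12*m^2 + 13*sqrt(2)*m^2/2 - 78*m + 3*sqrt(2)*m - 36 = (m + 6)*(m - 6*sqrt(2))*(sqrt(2)*m + sqrt(2)/2)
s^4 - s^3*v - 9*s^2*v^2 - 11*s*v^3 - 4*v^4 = (s - 4*v)*(s + v)^3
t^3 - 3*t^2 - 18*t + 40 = (t - 5)*(t - 2)*(t + 4)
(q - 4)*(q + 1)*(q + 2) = q^3 - q^2 - 10*q - 8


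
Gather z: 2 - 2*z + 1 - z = 3 - 3*z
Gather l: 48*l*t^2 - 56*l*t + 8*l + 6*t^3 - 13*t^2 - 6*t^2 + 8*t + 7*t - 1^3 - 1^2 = l*(48*t^2 - 56*t + 8) + 6*t^3 - 19*t^2 + 15*t - 2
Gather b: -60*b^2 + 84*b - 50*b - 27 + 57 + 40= -60*b^2 + 34*b + 70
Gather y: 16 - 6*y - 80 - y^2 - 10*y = -y^2 - 16*y - 64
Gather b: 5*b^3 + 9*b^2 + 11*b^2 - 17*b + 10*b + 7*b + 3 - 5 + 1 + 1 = 5*b^3 + 20*b^2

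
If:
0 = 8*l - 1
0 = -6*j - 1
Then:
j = -1/6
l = 1/8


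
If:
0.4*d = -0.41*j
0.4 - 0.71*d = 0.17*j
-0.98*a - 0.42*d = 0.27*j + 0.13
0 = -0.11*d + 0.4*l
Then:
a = -0.25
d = 0.74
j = -0.72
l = 0.20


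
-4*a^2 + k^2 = (-2*a + k)*(2*a + k)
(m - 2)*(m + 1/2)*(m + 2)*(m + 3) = m^4 + 7*m^3/2 - 5*m^2/2 - 14*m - 6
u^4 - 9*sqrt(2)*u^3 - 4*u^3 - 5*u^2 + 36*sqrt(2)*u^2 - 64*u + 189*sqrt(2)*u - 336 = (u - 7)*(u + 3)*(u - 8*sqrt(2))*(u - sqrt(2))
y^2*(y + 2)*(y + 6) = y^4 + 8*y^3 + 12*y^2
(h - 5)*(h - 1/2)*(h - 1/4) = h^3 - 23*h^2/4 + 31*h/8 - 5/8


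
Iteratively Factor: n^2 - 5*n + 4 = (n - 1)*(n - 4)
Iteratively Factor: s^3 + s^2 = (s)*(s^2 + s) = s*(s + 1)*(s)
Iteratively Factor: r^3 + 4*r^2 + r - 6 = (r + 2)*(r^2 + 2*r - 3) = (r + 2)*(r + 3)*(r - 1)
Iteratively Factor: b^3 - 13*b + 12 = (b - 3)*(b^2 + 3*b - 4) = (b - 3)*(b - 1)*(b + 4)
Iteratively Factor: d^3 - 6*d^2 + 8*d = (d - 4)*(d^2 - 2*d) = (d - 4)*(d - 2)*(d)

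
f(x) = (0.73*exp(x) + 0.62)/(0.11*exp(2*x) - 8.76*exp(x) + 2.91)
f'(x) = (0.73*exp(x) + 0.62)*(-0.22*exp(2*x) + 8.76*exp(x))/(0.11*exp(2*x) - 8.76*exp(x) + 2.91)^2 + 0.73*exp(x)/(0.11*exp(2*x) - 8.76*exp(x) + 2.91)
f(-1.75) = 0.54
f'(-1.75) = 0.68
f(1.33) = -0.12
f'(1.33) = 0.03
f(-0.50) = -0.45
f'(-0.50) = 0.81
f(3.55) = -0.15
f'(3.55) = -0.12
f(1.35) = -0.12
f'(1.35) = 0.03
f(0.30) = -0.18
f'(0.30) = 0.13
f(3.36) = -0.14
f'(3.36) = -0.07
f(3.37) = -0.14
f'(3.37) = -0.07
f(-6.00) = 0.22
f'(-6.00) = 0.00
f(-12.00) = 0.21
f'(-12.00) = 0.00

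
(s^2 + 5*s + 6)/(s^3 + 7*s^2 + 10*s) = (s + 3)/(s*(s + 5))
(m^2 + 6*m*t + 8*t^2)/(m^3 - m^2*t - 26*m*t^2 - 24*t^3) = (-m - 2*t)/(-m^2 + 5*m*t + 6*t^2)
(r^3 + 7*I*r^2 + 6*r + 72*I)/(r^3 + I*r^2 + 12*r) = (r + 6*I)/r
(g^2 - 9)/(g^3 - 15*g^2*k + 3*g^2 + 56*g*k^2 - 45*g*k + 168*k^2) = (g - 3)/(g^2 - 15*g*k + 56*k^2)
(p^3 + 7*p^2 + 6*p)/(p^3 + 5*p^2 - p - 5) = p*(p + 6)/(p^2 + 4*p - 5)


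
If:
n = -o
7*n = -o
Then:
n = 0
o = 0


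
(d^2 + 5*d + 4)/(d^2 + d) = (d + 4)/d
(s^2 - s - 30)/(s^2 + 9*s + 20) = (s - 6)/(s + 4)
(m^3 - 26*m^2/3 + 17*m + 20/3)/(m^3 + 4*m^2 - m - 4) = (m^3 - 26*m^2/3 + 17*m + 20/3)/(m^3 + 4*m^2 - m - 4)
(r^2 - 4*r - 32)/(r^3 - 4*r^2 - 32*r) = 1/r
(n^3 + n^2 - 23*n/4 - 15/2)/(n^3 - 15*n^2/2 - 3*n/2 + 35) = (n + 3/2)/(n - 7)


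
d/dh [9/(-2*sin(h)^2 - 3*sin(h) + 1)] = 9*(4*sin(h) + 3)*cos(h)/(3*sin(h) - cos(2*h))^2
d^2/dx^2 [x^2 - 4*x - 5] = 2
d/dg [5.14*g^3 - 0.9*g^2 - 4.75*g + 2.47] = 15.42*g^2 - 1.8*g - 4.75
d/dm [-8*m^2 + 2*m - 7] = 2 - 16*m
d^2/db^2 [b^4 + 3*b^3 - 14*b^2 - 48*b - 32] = 12*b^2 + 18*b - 28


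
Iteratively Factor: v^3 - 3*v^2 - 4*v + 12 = (v - 3)*(v^2 - 4) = (v - 3)*(v + 2)*(v - 2)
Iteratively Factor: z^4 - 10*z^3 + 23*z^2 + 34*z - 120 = (z - 4)*(z^3 - 6*z^2 - z + 30) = (z - 4)*(z + 2)*(z^2 - 8*z + 15) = (z - 5)*(z - 4)*(z + 2)*(z - 3)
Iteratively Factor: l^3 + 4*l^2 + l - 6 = (l + 2)*(l^2 + 2*l - 3) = (l - 1)*(l + 2)*(l + 3)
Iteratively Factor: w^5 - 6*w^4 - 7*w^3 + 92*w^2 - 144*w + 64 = (w - 1)*(w^4 - 5*w^3 - 12*w^2 + 80*w - 64) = (w - 4)*(w - 1)*(w^3 - w^2 - 16*w + 16) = (w - 4)^2*(w - 1)*(w^2 + 3*w - 4) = (w - 4)^2*(w - 1)*(w + 4)*(w - 1)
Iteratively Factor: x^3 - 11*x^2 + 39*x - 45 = (x - 3)*(x^2 - 8*x + 15) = (x - 3)^2*(x - 5)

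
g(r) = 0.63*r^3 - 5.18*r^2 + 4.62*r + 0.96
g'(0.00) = 4.62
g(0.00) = 0.96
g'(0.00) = 4.62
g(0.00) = 0.96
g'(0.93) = -3.38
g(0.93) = 1.28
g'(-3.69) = 68.58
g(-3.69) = -118.27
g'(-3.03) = 53.36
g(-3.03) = -78.12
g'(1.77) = -7.80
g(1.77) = -3.60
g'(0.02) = 4.41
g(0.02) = 1.05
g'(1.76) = -7.76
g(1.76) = -3.52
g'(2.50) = -9.47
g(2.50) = -10.02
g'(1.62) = -7.20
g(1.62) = -2.47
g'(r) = 1.89*r^2 - 10.36*r + 4.62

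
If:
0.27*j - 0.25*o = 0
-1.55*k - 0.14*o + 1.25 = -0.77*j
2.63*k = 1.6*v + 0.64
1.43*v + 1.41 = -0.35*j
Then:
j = -2.12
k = -0.04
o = -2.29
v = -0.47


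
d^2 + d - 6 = (d - 2)*(d + 3)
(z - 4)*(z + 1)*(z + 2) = z^3 - z^2 - 10*z - 8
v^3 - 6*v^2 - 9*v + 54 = (v - 6)*(v - 3)*(v + 3)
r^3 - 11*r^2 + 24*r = r*(r - 8)*(r - 3)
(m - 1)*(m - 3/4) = m^2 - 7*m/4 + 3/4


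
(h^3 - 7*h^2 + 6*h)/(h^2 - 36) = h*(h - 1)/(h + 6)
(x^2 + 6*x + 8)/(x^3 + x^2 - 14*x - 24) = (x + 4)/(x^2 - x - 12)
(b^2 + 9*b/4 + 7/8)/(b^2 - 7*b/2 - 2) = (b + 7/4)/(b - 4)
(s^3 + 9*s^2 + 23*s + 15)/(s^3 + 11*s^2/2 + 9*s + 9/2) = 2*(s + 5)/(2*s + 3)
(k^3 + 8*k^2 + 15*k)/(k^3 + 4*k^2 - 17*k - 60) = k/(k - 4)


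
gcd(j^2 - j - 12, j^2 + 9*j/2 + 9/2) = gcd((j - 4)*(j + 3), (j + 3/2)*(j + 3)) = j + 3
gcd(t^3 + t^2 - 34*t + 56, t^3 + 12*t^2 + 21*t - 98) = t^2 + 5*t - 14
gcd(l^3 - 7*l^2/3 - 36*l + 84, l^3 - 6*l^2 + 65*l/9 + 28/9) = l - 7/3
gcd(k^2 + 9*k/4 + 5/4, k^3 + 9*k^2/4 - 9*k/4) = 1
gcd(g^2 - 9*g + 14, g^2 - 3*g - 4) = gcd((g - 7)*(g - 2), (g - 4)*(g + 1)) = 1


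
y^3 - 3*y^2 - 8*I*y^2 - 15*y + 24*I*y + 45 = (y - 3)*(y - 5*I)*(y - 3*I)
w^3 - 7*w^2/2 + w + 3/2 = (w - 3)*(w - 1)*(w + 1/2)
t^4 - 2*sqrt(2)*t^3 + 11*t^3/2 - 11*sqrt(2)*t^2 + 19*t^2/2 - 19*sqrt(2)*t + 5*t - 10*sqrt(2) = (t + 1)*(t + 2)*(t + 5/2)*(t - 2*sqrt(2))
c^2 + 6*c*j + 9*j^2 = (c + 3*j)^2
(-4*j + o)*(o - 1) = -4*j*o + 4*j + o^2 - o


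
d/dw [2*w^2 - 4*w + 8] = 4*w - 4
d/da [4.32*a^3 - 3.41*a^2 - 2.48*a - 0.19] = 12.96*a^2 - 6.82*a - 2.48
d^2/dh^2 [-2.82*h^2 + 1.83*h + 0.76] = -5.64000000000000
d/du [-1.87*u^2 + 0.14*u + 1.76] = 0.14 - 3.74*u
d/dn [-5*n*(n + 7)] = -10*n - 35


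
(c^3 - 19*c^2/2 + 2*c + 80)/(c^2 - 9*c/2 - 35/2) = (c^2 - 12*c + 32)/(c - 7)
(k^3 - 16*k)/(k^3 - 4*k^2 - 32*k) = (k - 4)/(k - 8)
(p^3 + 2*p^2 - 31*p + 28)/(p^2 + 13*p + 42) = (p^2 - 5*p + 4)/(p + 6)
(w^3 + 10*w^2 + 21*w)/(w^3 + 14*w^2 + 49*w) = (w + 3)/(w + 7)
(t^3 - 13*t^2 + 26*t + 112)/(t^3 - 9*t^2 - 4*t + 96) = (t^2 - 5*t - 14)/(t^2 - t - 12)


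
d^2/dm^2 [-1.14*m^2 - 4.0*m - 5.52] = -2.28000000000000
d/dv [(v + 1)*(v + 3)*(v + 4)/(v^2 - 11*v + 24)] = (v^4 - 22*v^3 - 35*v^2 + 360*v + 588)/(v^4 - 22*v^3 + 169*v^2 - 528*v + 576)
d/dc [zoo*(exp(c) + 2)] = zoo*exp(c)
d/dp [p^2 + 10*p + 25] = 2*p + 10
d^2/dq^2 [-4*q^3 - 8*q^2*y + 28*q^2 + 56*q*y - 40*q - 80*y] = -24*q - 16*y + 56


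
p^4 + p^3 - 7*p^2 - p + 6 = (p - 2)*(p - 1)*(p + 1)*(p + 3)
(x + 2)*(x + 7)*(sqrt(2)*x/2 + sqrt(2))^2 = x^4/2 + 13*x^3/2 + 27*x^2 + 46*x + 28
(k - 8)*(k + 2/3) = k^2 - 22*k/3 - 16/3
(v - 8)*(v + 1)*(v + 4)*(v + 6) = v^4 + 3*v^3 - 54*v^2 - 248*v - 192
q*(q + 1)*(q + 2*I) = q^3 + q^2 + 2*I*q^2 + 2*I*q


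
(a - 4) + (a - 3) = 2*a - 7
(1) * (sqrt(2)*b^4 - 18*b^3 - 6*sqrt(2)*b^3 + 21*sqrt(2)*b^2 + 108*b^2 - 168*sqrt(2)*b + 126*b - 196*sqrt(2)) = sqrt(2)*b^4 - 18*b^3 - 6*sqrt(2)*b^3 + 21*sqrt(2)*b^2 + 108*b^2 - 168*sqrt(2)*b + 126*b - 196*sqrt(2)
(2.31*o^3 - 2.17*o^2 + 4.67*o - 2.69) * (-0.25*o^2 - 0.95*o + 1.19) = -0.5775*o^5 - 1.652*o^4 + 3.6429*o^3 - 6.3463*o^2 + 8.1128*o - 3.2011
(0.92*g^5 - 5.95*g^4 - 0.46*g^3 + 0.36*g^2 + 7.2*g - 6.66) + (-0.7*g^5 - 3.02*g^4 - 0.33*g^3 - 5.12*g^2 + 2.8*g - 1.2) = 0.22*g^5 - 8.97*g^4 - 0.79*g^3 - 4.76*g^2 + 10.0*g - 7.86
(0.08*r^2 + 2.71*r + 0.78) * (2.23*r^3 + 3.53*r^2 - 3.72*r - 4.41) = 0.1784*r^5 + 6.3257*r^4 + 11.0081*r^3 - 7.6806*r^2 - 14.8527*r - 3.4398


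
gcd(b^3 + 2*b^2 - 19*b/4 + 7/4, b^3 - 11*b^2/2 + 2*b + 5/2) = b - 1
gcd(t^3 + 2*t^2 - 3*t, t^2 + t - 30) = 1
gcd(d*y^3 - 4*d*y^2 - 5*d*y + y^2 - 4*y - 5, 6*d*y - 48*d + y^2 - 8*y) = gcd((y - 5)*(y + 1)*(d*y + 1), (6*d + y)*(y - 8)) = 1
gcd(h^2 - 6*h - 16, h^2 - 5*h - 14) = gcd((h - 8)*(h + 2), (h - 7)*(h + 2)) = h + 2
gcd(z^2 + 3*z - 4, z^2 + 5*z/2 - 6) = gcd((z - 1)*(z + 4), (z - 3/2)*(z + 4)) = z + 4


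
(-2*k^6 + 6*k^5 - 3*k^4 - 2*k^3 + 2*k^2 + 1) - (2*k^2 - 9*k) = -2*k^6 + 6*k^5 - 3*k^4 - 2*k^3 + 9*k + 1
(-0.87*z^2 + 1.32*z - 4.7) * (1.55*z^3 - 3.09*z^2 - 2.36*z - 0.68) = -1.3485*z^5 + 4.7343*z^4 - 9.3106*z^3 + 11.9994*z^2 + 10.1944*z + 3.196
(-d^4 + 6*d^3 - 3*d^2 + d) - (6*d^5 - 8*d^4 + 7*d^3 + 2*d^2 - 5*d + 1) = -6*d^5 + 7*d^4 - d^3 - 5*d^2 + 6*d - 1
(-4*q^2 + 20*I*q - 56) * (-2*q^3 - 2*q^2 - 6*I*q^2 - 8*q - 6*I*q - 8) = 8*q^5 + 8*q^4 - 16*I*q^4 + 264*q^3 - 16*I*q^3 + 264*q^2 + 176*I*q^2 + 448*q + 176*I*q + 448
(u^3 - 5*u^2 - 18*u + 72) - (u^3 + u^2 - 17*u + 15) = -6*u^2 - u + 57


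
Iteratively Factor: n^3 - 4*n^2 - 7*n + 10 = (n - 5)*(n^2 + n - 2) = (n - 5)*(n + 2)*(n - 1)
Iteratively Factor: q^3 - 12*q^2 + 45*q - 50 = (q - 5)*(q^2 - 7*q + 10) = (q - 5)*(q - 2)*(q - 5)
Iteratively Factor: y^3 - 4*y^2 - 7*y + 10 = (y - 1)*(y^2 - 3*y - 10) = (y - 1)*(y + 2)*(y - 5)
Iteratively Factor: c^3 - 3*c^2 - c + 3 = (c - 1)*(c^2 - 2*c - 3) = (c - 1)*(c + 1)*(c - 3)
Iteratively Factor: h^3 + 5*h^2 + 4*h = (h + 1)*(h^2 + 4*h) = h*(h + 1)*(h + 4)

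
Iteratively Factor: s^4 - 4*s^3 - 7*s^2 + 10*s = (s - 5)*(s^3 + s^2 - 2*s) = s*(s - 5)*(s^2 + s - 2) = s*(s - 5)*(s + 2)*(s - 1)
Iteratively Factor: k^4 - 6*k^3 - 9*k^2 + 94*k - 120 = (k - 3)*(k^3 - 3*k^2 - 18*k + 40) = (k - 3)*(k - 2)*(k^2 - k - 20) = (k - 3)*(k - 2)*(k + 4)*(k - 5)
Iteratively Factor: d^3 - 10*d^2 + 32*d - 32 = (d - 4)*(d^2 - 6*d + 8) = (d - 4)^2*(d - 2)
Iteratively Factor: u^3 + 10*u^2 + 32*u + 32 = (u + 4)*(u^2 + 6*u + 8) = (u + 4)^2*(u + 2)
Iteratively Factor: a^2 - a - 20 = (a - 5)*(a + 4)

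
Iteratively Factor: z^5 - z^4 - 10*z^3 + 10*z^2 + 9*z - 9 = (z - 1)*(z^4 - 10*z^2 + 9) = (z - 1)^2*(z^3 + z^2 - 9*z - 9) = (z - 1)^2*(z + 1)*(z^2 - 9) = (z - 3)*(z - 1)^2*(z + 1)*(z + 3)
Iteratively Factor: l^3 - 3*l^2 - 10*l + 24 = (l - 4)*(l^2 + l - 6) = (l - 4)*(l + 3)*(l - 2)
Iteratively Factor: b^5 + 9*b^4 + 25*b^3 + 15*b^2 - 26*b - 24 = (b + 2)*(b^4 + 7*b^3 + 11*b^2 - 7*b - 12) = (b + 1)*(b + 2)*(b^3 + 6*b^2 + 5*b - 12) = (b + 1)*(b + 2)*(b + 3)*(b^2 + 3*b - 4) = (b - 1)*(b + 1)*(b + 2)*(b + 3)*(b + 4)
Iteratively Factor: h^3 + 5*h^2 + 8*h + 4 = (h + 1)*(h^2 + 4*h + 4) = (h + 1)*(h + 2)*(h + 2)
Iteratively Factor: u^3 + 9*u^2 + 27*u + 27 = (u + 3)*(u^2 + 6*u + 9) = (u + 3)^2*(u + 3)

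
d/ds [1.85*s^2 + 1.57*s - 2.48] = 3.7*s + 1.57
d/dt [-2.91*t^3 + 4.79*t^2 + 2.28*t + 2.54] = -8.73*t^2 + 9.58*t + 2.28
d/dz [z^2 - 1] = 2*z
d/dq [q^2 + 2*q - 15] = 2*q + 2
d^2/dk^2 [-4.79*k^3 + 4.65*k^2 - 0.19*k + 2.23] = 9.3 - 28.74*k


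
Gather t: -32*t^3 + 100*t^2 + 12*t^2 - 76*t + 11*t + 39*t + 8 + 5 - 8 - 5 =-32*t^3 + 112*t^2 - 26*t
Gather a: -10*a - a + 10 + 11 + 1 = 22 - 11*a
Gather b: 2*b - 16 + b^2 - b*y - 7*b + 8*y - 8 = b^2 + b*(-y - 5) + 8*y - 24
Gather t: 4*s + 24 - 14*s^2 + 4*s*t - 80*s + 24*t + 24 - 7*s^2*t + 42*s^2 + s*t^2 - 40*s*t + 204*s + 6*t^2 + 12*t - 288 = 28*s^2 + 128*s + t^2*(s + 6) + t*(-7*s^2 - 36*s + 36) - 240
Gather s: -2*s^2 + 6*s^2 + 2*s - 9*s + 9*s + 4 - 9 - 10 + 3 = 4*s^2 + 2*s - 12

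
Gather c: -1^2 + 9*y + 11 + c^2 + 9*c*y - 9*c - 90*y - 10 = c^2 + c*(9*y - 9) - 81*y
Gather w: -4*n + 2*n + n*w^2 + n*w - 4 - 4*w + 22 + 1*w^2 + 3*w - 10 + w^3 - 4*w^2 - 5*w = -2*n + w^3 + w^2*(n - 3) + w*(n - 6) + 8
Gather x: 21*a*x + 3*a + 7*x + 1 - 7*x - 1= 21*a*x + 3*a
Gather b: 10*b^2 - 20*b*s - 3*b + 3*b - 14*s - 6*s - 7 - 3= 10*b^2 - 20*b*s - 20*s - 10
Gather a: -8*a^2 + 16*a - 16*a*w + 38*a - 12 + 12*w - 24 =-8*a^2 + a*(54 - 16*w) + 12*w - 36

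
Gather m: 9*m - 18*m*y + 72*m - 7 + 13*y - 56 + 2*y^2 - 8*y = m*(81 - 18*y) + 2*y^2 + 5*y - 63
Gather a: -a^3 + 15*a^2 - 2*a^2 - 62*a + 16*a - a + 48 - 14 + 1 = -a^3 + 13*a^2 - 47*a + 35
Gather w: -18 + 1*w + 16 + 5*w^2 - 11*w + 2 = 5*w^2 - 10*w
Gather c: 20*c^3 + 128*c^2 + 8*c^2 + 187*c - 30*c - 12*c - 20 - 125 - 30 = 20*c^3 + 136*c^2 + 145*c - 175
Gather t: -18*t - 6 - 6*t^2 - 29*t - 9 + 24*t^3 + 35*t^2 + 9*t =24*t^3 + 29*t^2 - 38*t - 15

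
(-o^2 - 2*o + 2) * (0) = 0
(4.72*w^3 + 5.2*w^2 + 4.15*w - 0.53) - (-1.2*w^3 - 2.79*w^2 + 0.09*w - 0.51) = 5.92*w^3 + 7.99*w^2 + 4.06*w - 0.02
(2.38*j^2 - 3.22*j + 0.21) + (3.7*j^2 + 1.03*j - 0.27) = 6.08*j^2 - 2.19*j - 0.06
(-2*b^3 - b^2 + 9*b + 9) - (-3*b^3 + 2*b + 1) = b^3 - b^2 + 7*b + 8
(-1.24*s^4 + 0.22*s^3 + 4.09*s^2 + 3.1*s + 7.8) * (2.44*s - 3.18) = -3.0256*s^5 + 4.48*s^4 + 9.28*s^3 - 5.4422*s^2 + 9.174*s - 24.804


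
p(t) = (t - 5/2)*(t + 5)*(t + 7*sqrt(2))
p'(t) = (t - 5/2)*(t + 5) + (t - 5/2)*(t + 7*sqrt(2)) + (t + 5)*(t + 7*sqrt(2)) = 3*t^2 + 5*t + 14*sqrt(2)*t - 25/2 + 35*sqrt(2)/2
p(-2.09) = -104.31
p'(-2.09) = -26.48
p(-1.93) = -108.39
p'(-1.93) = -24.44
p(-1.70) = -113.64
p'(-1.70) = -21.24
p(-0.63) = -126.79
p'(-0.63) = -2.18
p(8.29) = 1399.67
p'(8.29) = 424.00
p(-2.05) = -105.36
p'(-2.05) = -25.98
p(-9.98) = -5.00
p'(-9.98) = 63.56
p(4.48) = 269.91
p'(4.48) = 183.56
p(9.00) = 1719.85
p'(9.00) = 478.44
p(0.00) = -123.74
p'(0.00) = 12.25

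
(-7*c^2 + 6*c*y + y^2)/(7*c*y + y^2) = (-c + y)/y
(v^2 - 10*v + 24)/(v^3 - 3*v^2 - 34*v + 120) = (v - 6)/(v^2 + v - 30)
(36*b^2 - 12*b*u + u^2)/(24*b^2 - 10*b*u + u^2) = (-6*b + u)/(-4*b + u)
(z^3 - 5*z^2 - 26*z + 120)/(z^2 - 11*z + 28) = (z^2 - z - 30)/(z - 7)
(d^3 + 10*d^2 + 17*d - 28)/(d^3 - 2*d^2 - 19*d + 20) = (d + 7)/(d - 5)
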